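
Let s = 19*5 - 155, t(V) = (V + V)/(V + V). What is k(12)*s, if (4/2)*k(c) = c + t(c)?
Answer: -390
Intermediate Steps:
t(V) = 1 (t(V) = (2*V)/((2*V)) = (2*V)*(1/(2*V)) = 1)
k(c) = 1/2 + c/2 (k(c) = (c + 1)/2 = (1 + c)/2 = 1/2 + c/2)
s = -60 (s = 95 - 155 = -60)
k(12)*s = (1/2 + (1/2)*12)*(-60) = (1/2 + 6)*(-60) = (13/2)*(-60) = -390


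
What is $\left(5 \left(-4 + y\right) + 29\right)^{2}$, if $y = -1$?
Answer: $16$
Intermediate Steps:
$\left(5 \left(-4 + y\right) + 29\right)^{2} = \left(5 \left(-4 - 1\right) + 29\right)^{2} = \left(5 \left(-5\right) + 29\right)^{2} = \left(-25 + 29\right)^{2} = 4^{2} = 16$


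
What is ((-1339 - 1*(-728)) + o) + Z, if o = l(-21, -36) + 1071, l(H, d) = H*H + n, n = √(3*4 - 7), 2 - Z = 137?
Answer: 766 + √5 ≈ 768.24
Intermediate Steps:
Z = -135 (Z = 2 - 1*137 = 2 - 137 = -135)
n = √5 (n = √(12 - 7) = √5 ≈ 2.2361)
l(H, d) = √5 + H² (l(H, d) = H*H + √5 = H² + √5 = √5 + H²)
o = 1512 + √5 (o = (√5 + (-21)²) + 1071 = (√5 + 441) + 1071 = (441 + √5) + 1071 = 1512 + √5 ≈ 1514.2)
((-1339 - 1*(-728)) + o) + Z = ((-1339 - 1*(-728)) + (1512 + √5)) - 135 = ((-1339 + 728) + (1512 + √5)) - 135 = (-611 + (1512 + √5)) - 135 = (901 + √5) - 135 = 766 + √5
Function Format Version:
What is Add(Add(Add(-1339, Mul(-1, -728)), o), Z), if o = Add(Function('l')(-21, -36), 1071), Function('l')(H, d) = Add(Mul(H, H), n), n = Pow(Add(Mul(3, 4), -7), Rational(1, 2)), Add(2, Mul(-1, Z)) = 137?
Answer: Add(766, Pow(5, Rational(1, 2))) ≈ 768.24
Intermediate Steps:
Z = -135 (Z = Add(2, Mul(-1, 137)) = Add(2, -137) = -135)
n = Pow(5, Rational(1, 2)) (n = Pow(Add(12, -7), Rational(1, 2)) = Pow(5, Rational(1, 2)) ≈ 2.2361)
Function('l')(H, d) = Add(Pow(5, Rational(1, 2)), Pow(H, 2)) (Function('l')(H, d) = Add(Mul(H, H), Pow(5, Rational(1, 2))) = Add(Pow(H, 2), Pow(5, Rational(1, 2))) = Add(Pow(5, Rational(1, 2)), Pow(H, 2)))
o = Add(1512, Pow(5, Rational(1, 2))) (o = Add(Add(Pow(5, Rational(1, 2)), Pow(-21, 2)), 1071) = Add(Add(Pow(5, Rational(1, 2)), 441), 1071) = Add(Add(441, Pow(5, Rational(1, 2))), 1071) = Add(1512, Pow(5, Rational(1, 2))) ≈ 1514.2)
Add(Add(Add(-1339, Mul(-1, -728)), o), Z) = Add(Add(Add(-1339, Mul(-1, -728)), Add(1512, Pow(5, Rational(1, 2)))), -135) = Add(Add(Add(-1339, 728), Add(1512, Pow(5, Rational(1, 2)))), -135) = Add(Add(-611, Add(1512, Pow(5, Rational(1, 2)))), -135) = Add(Add(901, Pow(5, Rational(1, 2))), -135) = Add(766, Pow(5, Rational(1, 2)))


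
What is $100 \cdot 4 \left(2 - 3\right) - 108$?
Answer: $-508$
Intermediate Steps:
$100 \cdot 4 \left(2 - 3\right) - 108 = 100 \cdot 4 \left(-1\right) - 108 = 100 \left(-4\right) - 108 = -400 - 108 = -508$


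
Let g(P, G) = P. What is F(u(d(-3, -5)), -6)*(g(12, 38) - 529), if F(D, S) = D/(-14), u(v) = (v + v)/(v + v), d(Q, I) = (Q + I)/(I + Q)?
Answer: 517/14 ≈ 36.929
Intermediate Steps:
d(Q, I) = 1 (d(Q, I) = (I + Q)/(I + Q) = 1)
u(v) = 1 (u(v) = (2*v)/((2*v)) = (2*v)*(1/(2*v)) = 1)
F(D, S) = -D/14 (F(D, S) = D*(-1/14) = -D/14)
F(u(d(-3, -5)), -6)*(g(12, 38) - 529) = (-1/14*1)*(12 - 529) = -1/14*(-517) = 517/14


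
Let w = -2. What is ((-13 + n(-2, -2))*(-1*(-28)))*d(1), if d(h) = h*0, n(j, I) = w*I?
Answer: 0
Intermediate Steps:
n(j, I) = -2*I
d(h) = 0
((-13 + n(-2, -2))*(-1*(-28)))*d(1) = ((-13 - 2*(-2))*(-1*(-28)))*0 = ((-13 + 4)*28)*0 = -9*28*0 = -252*0 = 0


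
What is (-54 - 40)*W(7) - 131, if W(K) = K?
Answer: -789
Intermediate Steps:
(-54 - 40)*W(7) - 131 = (-54 - 40)*7 - 131 = -94*7 - 131 = -658 - 131 = -789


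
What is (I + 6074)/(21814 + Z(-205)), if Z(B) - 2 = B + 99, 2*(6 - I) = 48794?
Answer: -1409/1670 ≈ -0.84371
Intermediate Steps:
I = -24391 (I = 6 - ½*48794 = 6 - 24397 = -24391)
Z(B) = 101 + B (Z(B) = 2 + (B + 99) = 2 + (99 + B) = 101 + B)
(I + 6074)/(21814 + Z(-205)) = (-24391 + 6074)/(21814 + (101 - 205)) = -18317/(21814 - 104) = -18317/21710 = -18317*1/21710 = -1409/1670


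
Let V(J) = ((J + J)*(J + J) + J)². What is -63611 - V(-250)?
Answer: -62375126111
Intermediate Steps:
V(J) = (J + 4*J²)² (V(J) = ((2*J)*(2*J) + J)² = (4*J² + J)² = (J + 4*J²)²)
-63611 - V(-250) = -63611 - (-250)²*(1 + 4*(-250))² = -63611 - 62500*(1 - 1000)² = -63611 - 62500*(-999)² = -63611 - 62500*998001 = -63611 - 1*62375062500 = -63611 - 62375062500 = -62375126111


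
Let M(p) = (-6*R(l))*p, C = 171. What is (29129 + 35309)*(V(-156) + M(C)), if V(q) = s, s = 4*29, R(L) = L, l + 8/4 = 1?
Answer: 73588196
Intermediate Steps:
l = -1 (l = -2 + 1 = -1)
s = 116
V(q) = 116
M(p) = 6*p (M(p) = (-6*(-1))*p = 6*p)
(29129 + 35309)*(V(-156) + M(C)) = (29129 + 35309)*(116 + 6*171) = 64438*(116 + 1026) = 64438*1142 = 73588196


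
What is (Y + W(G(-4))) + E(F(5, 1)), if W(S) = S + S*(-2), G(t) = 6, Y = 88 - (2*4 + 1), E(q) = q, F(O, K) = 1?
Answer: 74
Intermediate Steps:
Y = 79 (Y = 88 - (8 + 1) = 88 - 1*9 = 88 - 9 = 79)
W(S) = -S (W(S) = S - 2*S = -S)
(Y + W(G(-4))) + E(F(5, 1)) = (79 - 1*6) + 1 = (79 - 6) + 1 = 73 + 1 = 74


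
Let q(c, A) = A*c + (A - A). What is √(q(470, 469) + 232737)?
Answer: √453167 ≈ 673.18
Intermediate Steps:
q(c, A) = A*c (q(c, A) = A*c + 0 = A*c)
√(q(470, 469) + 232737) = √(469*470 + 232737) = √(220430 + 232737) = √453167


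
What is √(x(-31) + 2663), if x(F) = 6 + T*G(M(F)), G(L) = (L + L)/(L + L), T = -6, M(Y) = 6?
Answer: √2663 ≈ 51.604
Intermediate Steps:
G(L) = 1 (G(L) = (2*L)/((2*L)) = (2*L)*(1/(2*L)) = 1)
x(F) = 0 (x(F) = 6 - 6*1 = 6 - 6 = 0)
√(x(-31) + 2663) = √(0 + 2663) = √2663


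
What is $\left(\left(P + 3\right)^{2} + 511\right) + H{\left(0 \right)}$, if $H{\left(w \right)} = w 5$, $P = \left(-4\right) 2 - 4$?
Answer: $592$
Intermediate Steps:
$P = -12$ ($P = -8 - 4 = -12$)
$H{\left(w \right)} = 5 w$
$\left(\left(P + 3\right)^{2} + 511\right) + H{\left(0 \right)} = \left(\left(-12 + 3\right)^{2} + 511\right) + 5 \cdot 0 = \left(\left(-9\right)^{2} + 511\right) + 0 = \left(81 + 511\right) + 0 = 592 + 0 = 592$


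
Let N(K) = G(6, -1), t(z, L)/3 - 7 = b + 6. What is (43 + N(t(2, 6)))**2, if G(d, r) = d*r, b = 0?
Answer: 1369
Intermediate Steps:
t(z, L) = 39 (t(z, L) = 21 + 3*(0 + 6) = 21 + 3*6 = 21 + 18 = 39)
N(K) = -6 (N(K) = 6*(-1) = -6)
(43 + N(t(2, 6)))**2 = (43 - 6)**2 = 37**2 = 1369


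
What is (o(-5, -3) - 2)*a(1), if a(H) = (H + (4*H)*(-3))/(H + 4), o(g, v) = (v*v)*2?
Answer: -176/5 ≈ -35.200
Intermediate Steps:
o(g, v) = 2*v**2 (o(g, v) = v**2*2 = 2*v**2)
a(H) = -11*H/(4 + H) (a(H) = (H - 12*H)/(4 + H) = (-11*H)/(4 + H) = -11*H/(4 + H))
(o(-5, -3) - 2)*a(1) = (2*(-3)**2 - 2)*(-11*1/(4 + 1)) = (2*9 - 2)*(-11*1/5) = (18 - 2)*(-11*1*1/5) = 16*(-11/5) = -176/5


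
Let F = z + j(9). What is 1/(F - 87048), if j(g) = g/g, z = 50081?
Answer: -1/36966 ≈ -2.7052e-5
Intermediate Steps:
j(g) = 1
F = 50082 (F = 50081 + 1 = 50082)
1/(F - 87048) = 1/(50082 - 87048) = 1/(-36966) = -1/36966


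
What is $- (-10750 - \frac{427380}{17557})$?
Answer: $\frac{189165130}{17557} \approx 10774.0$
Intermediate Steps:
$- (-10750 - \frac{427380}{17557}) = \left(-1\right) \left(- \frac{189165130}{17557}\right) = \frac{189165130}{17557}$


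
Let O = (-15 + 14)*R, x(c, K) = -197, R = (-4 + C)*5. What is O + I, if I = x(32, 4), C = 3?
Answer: -192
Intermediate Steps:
R = -5 (R = (-4 + 3)*5 = -1*5 = -5)
O = 5 (O = (-15 + 14)*(-5) = -1*(-5) = 5)
I = -197
O + I = 5 - 197 = -192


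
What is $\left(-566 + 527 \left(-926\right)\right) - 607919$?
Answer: $-1096487$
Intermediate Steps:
$\left(-566 + 527 \left(-926\right)\right) - 607919 = \left(-566 - 488002\right) - 607919 = -488568 - 607919 = -1096487$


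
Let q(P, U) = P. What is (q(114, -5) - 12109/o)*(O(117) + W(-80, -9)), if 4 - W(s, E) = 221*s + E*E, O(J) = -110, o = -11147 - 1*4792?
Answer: 1523686115/759 ≈ 2.0075e+6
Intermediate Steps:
o = -15939 (o = -11147 - 4792 = -15939)
W(s, E) = 4 - E² - 221*s (W(s, E) = 4 - (221*s + E*E) = 4 - (221*s + E²) = 4 - (E² + 221*s) = 4 + (-E² - 221*s) = 4 - E² - 221*s)
(q(114, -5) - 12109/o)*(O(117) + W(-80, -9)) = (114 - 12109/(-15939))*(-110 + (4 - 1*(-9)² - 221*(-80))) = (114 - 12109*(-1/15939))*(-110 + (4 - 1*81 + 17680)) = (114 + 12109/15939)*(-110 + (4 - 81 + 17680)) = 1829155*(-110 + 17603)/15939 = (1829155/15939)*17493 = 1523686115/759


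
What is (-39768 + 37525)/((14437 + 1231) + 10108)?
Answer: -2243/25776 ≈ -0.087019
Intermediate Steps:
(-39768 + 37525)/((14437 + 1231) + 10108) = -2243/(15668 + 10108) = -2243/25776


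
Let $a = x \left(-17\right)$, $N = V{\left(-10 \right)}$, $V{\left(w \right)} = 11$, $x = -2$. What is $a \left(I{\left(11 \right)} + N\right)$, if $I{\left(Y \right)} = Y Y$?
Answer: $4488$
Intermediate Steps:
$I{\left(Y \right)} = Y^{2}$
$N = 11$
$a = 34$ ($a = \left(-2\right) \left(-17\right) = 34$)
$a \left(I{\left(11 \right)} + N\right) = 34 \left(11^{2} + 11\right) = 34 \left(121 + 11\right) = 34 \cdot 132 = 4488$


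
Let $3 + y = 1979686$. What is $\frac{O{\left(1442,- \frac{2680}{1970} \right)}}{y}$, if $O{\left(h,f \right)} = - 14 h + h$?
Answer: $- \frac{18746}{1979683} \approx -0.0094692$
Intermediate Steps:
$y = 1979683$ ($y = -3 + 1979686 = 1979683$)
$O{\left(h,f \right)} = - 13 h$
$\frac{O{\left(1442,- \frac{2680}{1970} \right)}}{y} = \frac{\left(-13\right) 1442}{1979683} = \left(-18746\right) \frac{1}{1979683} = - \frac{18746}{1979683}$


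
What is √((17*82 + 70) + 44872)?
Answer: 16*√181 ≈ 215.26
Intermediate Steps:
√((17*82 + 70) + 44872) = √((1394 + 70) + 44872) = √(1464 + 44872) = √46336 = 16*√181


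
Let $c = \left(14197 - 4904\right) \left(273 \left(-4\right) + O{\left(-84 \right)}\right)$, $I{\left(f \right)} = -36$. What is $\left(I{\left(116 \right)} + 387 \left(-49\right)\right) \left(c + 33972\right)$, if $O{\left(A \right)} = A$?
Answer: $206986429404$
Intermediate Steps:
$c = -10928568$ ($c = \left(14197 - 4904\right) \left(273 \left(-4\right) - 84\right) = 9293 \left(-1092 - 84\right) = 9293 \left(-1176\right) = -10928568$)
$\left(I{\left(116 \right)} + 387 \left(-49\right)\right) \left(c + 33972\right) = \left(-36 + 387 \left(-49\right)\right) \left(-10928568 + 33972\right) = \left(-36 - 18963\right) \left(-10894596\right) = \left(-18999\right) \left(-10894596\right) = 206986429404$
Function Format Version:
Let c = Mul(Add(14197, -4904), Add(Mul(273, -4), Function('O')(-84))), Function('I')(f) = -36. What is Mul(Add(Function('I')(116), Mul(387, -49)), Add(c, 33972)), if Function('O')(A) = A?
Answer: 206986429404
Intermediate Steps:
c = -10928568 (c = Mul(Add(14197, -4904), Add(Mul(273, -4), -84)) = Mul(9293, Add(-1092, -84)) = Mul(9293, -1176) = -10928568)
Mul(Add(Function('I')(116), Mul(387, -49)), Add(c, 33972)) = Mul(Add(-36, Mul(387, -49)), Add(-10928568, 33972)) = Mul(Add(-36, -18963), -10894596) = Mul(-18999, -10894596) = 206986429404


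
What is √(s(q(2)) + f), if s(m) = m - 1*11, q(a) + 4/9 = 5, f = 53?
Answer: √419/3 ≈ 6.8232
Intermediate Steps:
q(a) = 41/9 (q(a) = -4/9 + 5 = 41/9)
s(m) = -11 + m (s(m) = m - 11 = -11 + m)
√(s(q(2)) + f) = √((-11 + 41/9) + 53) = √(-58/9 + 53) = √(419/9) = √419/3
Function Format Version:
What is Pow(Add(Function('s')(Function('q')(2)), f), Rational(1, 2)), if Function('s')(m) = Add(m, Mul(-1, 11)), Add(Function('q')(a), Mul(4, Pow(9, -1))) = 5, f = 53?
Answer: Mul(Rational(1, 3), Pow(419, Rational(1, 2))) ≈ 6.8232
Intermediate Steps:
Function('q')(a) = Rational(41, 9) (Function('q')(a) = Add(Rational(-4, 9), 5) = Rational(41, 9))
Function('s')(m) = Add(-11, m) (Function('s')(m) = Add(m, -11) = Add(-11, m))
Pow(Add(Function('s')(Function('q')(2)), f), Rational(1, 2)) = Pow(Add(Add(-11, Rational(41, 9)), 53), Rational(1, 2)) = Pow(Add(Rational(-58, 9), 53), Rational(1, 2)) = Pow(Rational(419, 9), Rational(1, 2)) = Mul(Rational(1, 3), Pow(419, Rational(1, 2)))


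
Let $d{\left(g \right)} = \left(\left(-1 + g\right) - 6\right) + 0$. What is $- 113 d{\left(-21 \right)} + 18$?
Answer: $3182$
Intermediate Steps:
$d{\left(g \right)} = -7 + g$ ($d{\left(g \right)} = \left(-7 + g\right) + 0 = -7 + g$)
$- 113 d{\left(-21 \right)} + 18 = - 113 \left(-7 - 21\right) + 18 = \left(-113\right) \left(-28\right) + 18 = 3164 + 18 = 3182$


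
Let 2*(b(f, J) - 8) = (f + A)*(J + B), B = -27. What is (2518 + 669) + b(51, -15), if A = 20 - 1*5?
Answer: 1809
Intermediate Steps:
A = 15 (A = 20 - 5 = 15)
b(f, J) = 8 + (-27 + J)*(15 + f)/2 (b(f, J) = 8 + ((f + 15)*(J - 27))/2 = 8 + ((15 + f)*(-27 + J))/2 = 8 + ((-27 + J)*(15 + f))/2 = 8 + (-27 + J)*(15 + f)/2)
(2518 + 669) + b(51, -15) = (2518 + 669) + (-389/2 - 27/2*51 + (15/2)*(-15) + (½)*(-15)*51) = 3187 + (-389/2 - 1377/2 - 225/2 - 765/2) = 3187 - 1378 = 1809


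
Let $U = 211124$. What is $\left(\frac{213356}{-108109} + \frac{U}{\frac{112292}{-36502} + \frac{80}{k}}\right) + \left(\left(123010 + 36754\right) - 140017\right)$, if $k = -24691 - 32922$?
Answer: $- \frac{8545851860295079791}{174931150089001} \approx -48853.0$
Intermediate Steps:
$k = -57613$
$\left(\frac{213356}{-108109} + \frac{U}{\frac{112292}{-36502} + \frac{80}{k}}\right) + \left(\left(123010 + 36754\right) - 140017\right) = \left(\frac{213356}{-108109} + \frac{211124}{\frac{112292}{-36502} + \frac{80}{-57613}}\right) + \left(\left(123010 + 36754\right) - 140017\right) = \left(213356 \left(- \frac{1}{108109}\right) + \frac{211124}{112292 \left(- \frac{1}{36502}\right) + 80 \left(- \frac{1}{57613}\right)}\right) + \left(159764 - 140017\right) = \left(- \frac{213356}{108109} + \frac{211124}{- \frac{56146}{18251} - \frac{80}{57613}}\right) + 19747 = \left(- \frac{213356}{108109} + \frac{211124}{- \frac{3236199578}{1051494863}}\right) + 19747 = \left(- \frac{213356}{108109} + 211124 \left(- \frac{1051494863}{3236199578}\right)\right) + 19747 = \left(- \frac{213356}{108109} - \frac{110997900728006}{1618099789}\right) + 19747 = - \frac{12000217281102582538}{174931150089001} + 19747 = - \frac{8545851860295079791}{174931150089001}$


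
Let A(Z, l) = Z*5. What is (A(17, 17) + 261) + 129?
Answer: 475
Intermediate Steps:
A(Z, l) = 5*Z
(A(17, 17) + 261) + 129 = (5*17 + 261) + 129 = (85 + 261) + 129 = 346 + 129 = 475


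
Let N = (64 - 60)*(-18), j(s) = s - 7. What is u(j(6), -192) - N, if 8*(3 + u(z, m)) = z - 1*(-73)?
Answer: 78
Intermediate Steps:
j(s) = -7 + s
N = -72 (N = 4*(-18) = -72)
u(z, m) = 49/8 + z/8 (u(z, m) = -3 + (z - 1*(-73))/8 = -3 + (z + 73)/8 = -3 + (73 + z)/8 = -3 + (73/8 + z/8) = 49/8 + z/8)
u(j(6), -192) - N = (49/8 + (-7 + 6)/8) - 1*(-72) = (49/8 + (1/8)*(-1)) + 72 = (49/8 - 1/8) + 72 = 6 + 72 = 78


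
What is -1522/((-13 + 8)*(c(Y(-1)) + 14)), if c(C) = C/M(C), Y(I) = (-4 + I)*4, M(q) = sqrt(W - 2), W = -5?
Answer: 37289/2215 - 1522*I*sqrt(7)/443 ≈ 16.835 - 9.0899*I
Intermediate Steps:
M(q) = I*sqrt(7) (M(q) = sqrt(-5 - 2) = sqrt(-7) = I*sqrt(7))
Y(I) = -16 + 4*I
c(C) = -I*C*sqrt(7)/7 (c(C) = C/((I*sqrt(7))) = C*(-I*sqrt(7)/7) = -I*C*sqrt(7)/7)
-1522/((-13 + 8)*(c(Y(-1)) + 14)) = -1522/((-13 + 8)*(-I*(-16 + 4*(-1))*sqrt(7)/7 + 14)) = -1522/(-5*(-I*(-16 - 4)*sqrt(7)/7 + 14)) = -1522/(-5*(-1/7*I*(-20)*sqrt(7) + 14)) = -1522/(-5*(20*I*sqrt(7)/7 + 14)) = -1522/(-5*(14 + 20*I*sqrt(7)/7)) = -1522/(-70 - 100*I*sqrt(7)/7)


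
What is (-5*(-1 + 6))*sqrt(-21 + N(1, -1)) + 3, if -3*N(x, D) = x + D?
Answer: 3 - 25*I*sqrt(21) ≈ 3.0 - 114.56*I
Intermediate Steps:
N(x, D) = -D/3 - x/3 (N(x, D) = -(x + D)/3 = -(D + x)/3 = -D/3 - x/3)
(-5*(-1 + 6))*sqrt(-21 + N(1, -1)) + 3 = (-5*(-1 + 6))*sqrt(-21 + (-1/3*(-1) - 1/3*1)) + 3 = (-5*5)*sqrt(-21 + (1/3 - 1/3)) + 3 = -25*sqrt(-21 + 0) + 3 = -25*I*sqrt(21) + 3 = 3 - 25*I*sqrt(21)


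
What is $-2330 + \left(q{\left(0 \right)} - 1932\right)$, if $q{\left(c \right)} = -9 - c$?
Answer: $-4271$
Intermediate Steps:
$-2330 + \left(q{\left(0 \right)} - 1932\right) = -2330 - 1941 = -4271$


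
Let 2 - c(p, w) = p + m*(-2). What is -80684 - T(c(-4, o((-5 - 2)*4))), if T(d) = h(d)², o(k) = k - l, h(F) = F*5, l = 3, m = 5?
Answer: -87084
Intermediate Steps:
h(F) = 5*F
o(k) = -3 + k (o(k) = k - 1*3 = k - 3 = -3 + k)
c(p, w) = 12 - p (c(p, w) = 2 - (p + 5*(-2)) = 2 - (p - 10) = 2 - (-10 + p) = 2 + (10 - p) = 12 - p)
T(d) = 25*d² (T(d) = (5*d)² = 25*d²)
-80684 - T(c(-4, o((-5 - 2)*4))) = -80684 - 25*(12 - 1*(-4))² = -80684 - 25*(12 + 4)² = -80684 - 25*16² = -80684 - 25*256 = -80684 - 1*6400 = -80684 - 6400 = -87084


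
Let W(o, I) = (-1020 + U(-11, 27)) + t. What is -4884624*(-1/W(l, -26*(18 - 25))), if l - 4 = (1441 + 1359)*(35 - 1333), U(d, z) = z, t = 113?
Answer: -305289/55 ≈ -5550.7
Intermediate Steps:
l = -3634396 (l = 4 + (1441 + 1359)*(35 - 1333) = 4 + 2800*(-1298) = 4 - 3634400 = -3634396)
W(o, I) = -880 (W(o, I) = (-1020 + 27) + 113 = -993 + 113 = -880)
-4884624*(-1/W(l, -26*(18 - 25))) = -4884624/((-1*(-880))) = -4884624/880 = -4884624*1/880 = -305289/55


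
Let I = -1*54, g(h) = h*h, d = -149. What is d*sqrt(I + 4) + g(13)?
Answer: 169 - 745*I*sqrt(2) ≈ 169.0 - 1053.6*I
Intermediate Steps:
g(h) = h**2
I = -54
d*sqrt(I + 4) + g(13) = -149*sqrt(-54 + 4) + 13**2 = -745*I*sqrt(2) + 169 = 169 - 745*I*sqrt(2)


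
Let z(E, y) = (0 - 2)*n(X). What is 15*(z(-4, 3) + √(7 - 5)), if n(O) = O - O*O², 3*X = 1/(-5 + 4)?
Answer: 80/9 + 15*√2 ≈ 30.102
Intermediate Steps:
X = -⅓ (X = 1/(3*(-5 + 4)) = (⅓)/(-1) = (⅓)*(-1) = -⅓ ≈ -0.33333)
n(O) = O - O³
z(E, y) = 16/27 (z(E, y) = (0 - 2)*(-⅓ - (-⅓)³) = -2*(-⅓ - 1*(-1/27)) = -2*(-⅓ + 1/27) = -2*(-8/27) = 16/27)
15*(z(-4, 3) + √(7 - 5)) = 15*(16/27 + √(7 - 5)) = 15*(16/27 + √2) = 80/9 + 15*√2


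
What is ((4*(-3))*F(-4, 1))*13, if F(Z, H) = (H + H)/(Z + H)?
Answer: 104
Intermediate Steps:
F(Z, H) = 2*H/(H + Z) (F(Z, H) = (2*H)/(H + Z) = 2*H/(H + Z))
((4*(-3))*F(-4, 1))*13 = ((4*(-3))*(2*1/(1 - 4)))*13 = -24/(-3)*13 = -24*(-1)/3*13 = -12*(-⅔)*13 = 8*13 = 104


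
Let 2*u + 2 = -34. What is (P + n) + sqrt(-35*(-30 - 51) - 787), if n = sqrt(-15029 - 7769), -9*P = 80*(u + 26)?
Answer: -640/9 + 32*sqrt(2) + I*sqrt(22798) ≈ -25.856 + 150.99*I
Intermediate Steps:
u = -18 (u = -1 + (1/2)*(-34) = -1 - 17 = -18)
P = -640/9 (P = -80*(-18 + 26)/9 = -80*8/9 = -1/9*640 = -640/9 ≈ -71.111)
n = I*sqrt(22798) (n = sqrt(-22798) = I*sqrt(22798) ≈ 150.99*I)
(P + n) + sqrt(-35*(-30 - 51) - 787) = (-640/9 + I*sqrt(22798)) + sqrt(-35*(-30 - 51) - 787) = (-640/9 + I*sqrt(22798)) + sqrt(-35*(-81) - 787) = (-640/9 + I*sqrt(22798)) + sqrt(2835 - 787) = (-640/9 + I*sqrt(22798)) + sqrt(2048) = (-640/9 + I*sqrt(22798)) + 32*sqrt(2) = -640/9 + 32*sqrt(2) + I*sqrt(22798)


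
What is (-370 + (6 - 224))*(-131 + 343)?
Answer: -124656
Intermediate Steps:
(-370 + (6 - 224))*(-131 + 343) = (-370 - 218)*212 = -588*212 = -124656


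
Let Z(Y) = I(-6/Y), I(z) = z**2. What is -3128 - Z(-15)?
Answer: -78204/25 ≈ -3128.2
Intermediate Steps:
Z(Y) = 36/Y**2 (Z(Y) = (-6/Y)**2 = 36/Y**2)
-3128 - Z(-15) = -3128 - 36/(-15)**2 = -3128 - 36/225 = -3128 - 1*4/25 = -3128 - 4/25 = -78204/25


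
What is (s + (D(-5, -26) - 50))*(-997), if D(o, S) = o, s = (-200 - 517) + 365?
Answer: 405779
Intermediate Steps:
s = -352 (s = -717 + 365 = -352)
(s + (D(-5, -26) - 50))*(-997) = (-352 + (-5 - 50))*(-997) = (-352 - 55)*(-997) = -407*(-997) = 405779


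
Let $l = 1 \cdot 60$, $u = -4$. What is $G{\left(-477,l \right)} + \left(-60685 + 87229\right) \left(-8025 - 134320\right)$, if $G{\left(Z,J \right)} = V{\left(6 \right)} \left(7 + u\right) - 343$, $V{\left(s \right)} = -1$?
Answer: $-3778406026$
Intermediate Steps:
$l = 60$
$G{\left(Z,J \right)} = -346$ ($G{\left(Z,J \right)} = - (7 - 4) - 343 = \left(-1\right) 3 - 343 = -3 - 343 = -346$)
$G{\left(-477,l \right)} + \left(-60685 + 87229\right) \left(-8025 - 134320\right) = -346 + \left(-60685 + 87229\right) \left(-8025 - 134320\right) = -346 + 26544 \left(-142345\right) = -346 - 3778405680 = -3778406026$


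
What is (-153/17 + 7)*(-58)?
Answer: 116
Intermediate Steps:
(-153/17 + 7)*(-58) = (-153*1/17 + 7)*(-58) = (-9 + 7)*(-58) = -2*(-58) = 116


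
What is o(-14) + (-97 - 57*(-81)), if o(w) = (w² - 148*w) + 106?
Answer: 6894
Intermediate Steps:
o(w) = 106 + w² - 148*w
o(-14) + (-97 - 57*(-81)) = (106 + (-14)² - 148*(-14)) + (-97 - 57*(-81)) = (106 + 196 + 2072) + (-97 + 4617) = 2374 + 4520 = 6894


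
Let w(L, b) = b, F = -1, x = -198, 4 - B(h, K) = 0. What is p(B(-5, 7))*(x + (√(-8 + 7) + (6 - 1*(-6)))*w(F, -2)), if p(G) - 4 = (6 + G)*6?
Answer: -14208 - 128*I ≈ -14208.0 - 128.0*I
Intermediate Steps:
B(h, K) = 4 (B(h, K) = 4 - 1*0 = 4 + 0 = 4)
p(G) = 40 + 6*G (p(G) = 4 + (6 + G)*6 = 4 + (36 + 6*G) = 40 + 6*G)
p(B(-5, 7))*(x + (√(-8 + 7) + (6 - 1*(-6)))*w(F, -2)) = (40 + 6*4)*(-198 + (√(-8 + 7) + (6 - 1*(-6)))*(-2)) = (40 + 24)*(-198 + (√(-1) + (6 + 6))*(-2)) = 64*(-198 + (I + 12)*(-2)) = 64*(-198 + (12 + I)*(-2)) = 64*(-198 + (-24 - 2*I)) = 64*(-222 - 2*I) = -14208 - 128*I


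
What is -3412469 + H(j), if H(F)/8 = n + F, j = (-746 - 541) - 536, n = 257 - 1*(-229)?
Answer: -3423165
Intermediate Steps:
n = 486 (n = 257 + 229 = 486)
j = -1823 (j = -1287 - 536 = -1823)
H(F) = 3888 + 8*F (H(F) = 8*(486 + F) = 3888 + 8*F)
-3412469 + H(j) = -3412469 + (3888 + 8*(-1823)) = -3412469 + (3888 - 14584) = -3412469 - 10696 = -3423165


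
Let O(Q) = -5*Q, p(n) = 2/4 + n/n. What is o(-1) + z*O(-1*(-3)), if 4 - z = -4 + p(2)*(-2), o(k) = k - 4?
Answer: -170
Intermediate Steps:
p(n) = 3/2 (p(n) = 2*(¼) + 1 = ½ + 1 = 3/2)
o(k) = -4 + k
z = 11 (z = 4 - (-4 + (3/2)*(-2)) = 4 - (-4 - 3) = 4 - 1*(-7) = 4 + 7 = 11)
o(-1) + z*O(-1*(-3)) = (-4 - 1) + 11*(-(-5)*(-3)) = -5 + 11*(-5*3) = -5 + 11*(-15) = -5 - 165 = -170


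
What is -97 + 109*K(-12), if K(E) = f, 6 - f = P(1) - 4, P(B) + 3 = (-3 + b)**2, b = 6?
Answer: 339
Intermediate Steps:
P(B) = 6 (P(B) = -3 + (-3 + 6)**2 = -3 + 3**2 = -3 + 9 = 6)
f = 4 (f = 6 - (6 - 4) = 6 - 1*2 = 6 - 2 = 4)
K(E) = 4
-97 + 109*K(-12) = -97 + 109*4 = -97 + 436 = 339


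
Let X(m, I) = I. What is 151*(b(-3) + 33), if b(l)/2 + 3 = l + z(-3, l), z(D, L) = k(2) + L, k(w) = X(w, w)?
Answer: 2869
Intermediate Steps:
k(w) = w
z(D, L) = 2 + L
b(l) = -2 + 4*l (b(l) = -6 + 2*(l + (2 + l)) = -6 + 2*(2 + 2*l) = -6 + (4 + 4*l) = -2 + 4*l)
151*(b(-3) + 33) = 151*((-2 + 4*(-3)) + 33) = 151*((-2 - 12) + 33) = 151*(-14 + 33) = 151*19 = 2869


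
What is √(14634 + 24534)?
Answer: 48*√17 ≈ 197.91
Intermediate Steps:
√(14634 + 24534) = √39168 = 48*√17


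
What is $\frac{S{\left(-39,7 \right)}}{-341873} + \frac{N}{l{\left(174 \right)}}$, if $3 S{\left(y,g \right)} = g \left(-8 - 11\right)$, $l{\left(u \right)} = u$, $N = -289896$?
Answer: $- \frac{7079114821}{4248993} \approx -1666.1$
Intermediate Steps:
$S{\left(y,g \right)} = - \frac{19 g}{3}$ ($S{\left(y,g \right)} = \frac{g \left(-8 - 11\right)}{3} = \frac{g \left(-19\right)}{3} = \frac{\left(-19\right) g}{3} = - \frac{19 g}{3}$)
$\frac{S{\left(-39,7 \right)}}{-341873} + \frac{N}{l{\left(174 \right)}} = \frac{\left(- \frac{19}{3}\right) 7}{-341873} - \frac{289896}{174} = \left(- \frac{133}{3}\right) \left(- \frac{1}{341873}\right) - \frac{48316}{29} = \frac{19}{146517} - \frac{48316}{29} = - \frac{7079114821}{4248993}$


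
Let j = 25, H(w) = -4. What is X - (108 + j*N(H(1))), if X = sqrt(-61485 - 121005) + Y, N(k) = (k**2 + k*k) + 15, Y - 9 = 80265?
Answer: 78991 + I*sqrt(182490) ≈ 78991.0 + 427.19*I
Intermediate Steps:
Y = 80274 (Y = 9 + 80265 = 80274)
N(k) = 15 + 2*k**2 (N(k) = (k**2 + k**2) + 15 = 2*k**2 + 15 = 15 + 2*k**2)
X = 80274 + I*sqrt(182490) (X = sqrt(-61485 - 121005) + 80274 = sqrt(-182490) + 80274 = I*sqrt(182490) + 80274 = 80274 + I*sqrt(182490) ≈ 80274.0 + 427.19*I)
X - (108 + j*N(H(1))) = (80274 + I*sqrt(182490)) - (108 + 25*(15 + 2*(-4)**2)) = (80274 + I*sqrt(182490)) - (108 + 25*(15 + 2*16)) = (80274 + I*sqrt(182490)) - (108 + 25*(15 + 32)) = (80274 + I*sqrt(182490)) - (108 + 25*47) = (80274 + I*sqrt(182490)) - (108 + 1175) = (80274 + I*sqrt(182490)) - 1*1283 = (80274 + I*sqrt(182490)) - 1283 = 78991 + I*sqrt(182490)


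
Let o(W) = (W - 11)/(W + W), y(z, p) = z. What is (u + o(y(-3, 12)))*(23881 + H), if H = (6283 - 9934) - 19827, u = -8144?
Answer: -9843275/3 ≈ -3.2811e+6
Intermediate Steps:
H = -23478 (H = -3651 - 19827 = -23478)
o(W) = (-11 + W)/(2*W) (o(W) = (-11 + W)/((2*W)) = (-11 + W)*(1/(2*W)) = (-11 + W)/(2*W))
(u + o(y(-3, 12)))*(23881 + H) = (-8144 + (½)*(-11 - 3)/(-3))*(23881 - 23478) = (-8144 + (½)*(-⅓)*(-14))*403 = (-8144 + 7/3)*403 = -24425/3*403 = -9843275/3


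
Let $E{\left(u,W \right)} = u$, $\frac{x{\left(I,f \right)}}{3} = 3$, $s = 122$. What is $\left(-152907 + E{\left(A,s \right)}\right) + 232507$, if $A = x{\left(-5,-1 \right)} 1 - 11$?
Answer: $79598$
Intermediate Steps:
$x{\left(I,f \right)} = 9$ ($x{\left(I,f \right)} = 3 \cdot 3 = 9$)
$A = -2$ ($A = 9 \cdot 1 - 11 = 9 - 11 = -2$)
$\left(-152907 + E{\left(A,s \right)}\right) + 232507 = \left(-152907 - 2\right) + 232507 = -152909 + 232507 = 79598$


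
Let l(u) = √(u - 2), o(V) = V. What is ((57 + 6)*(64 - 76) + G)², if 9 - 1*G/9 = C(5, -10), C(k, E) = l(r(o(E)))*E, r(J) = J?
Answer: 358425 - 243000*I*√3 ≈ 3.5843e+5 - 4.2089e+5*I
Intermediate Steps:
l(u) = √(-2 + u)
C(k, E) = E*√(-2 + E) (C(k, E) = √(-2 + E)*E = E*√(-2 + E))
G = 81 + 180*I*√3 (G = 81 - (-90)*√(-2 - 10) = 81 - (-90)*√(-12) = 81 - (-90)*2*I*√3 = 81 - (-180)*I*√3 = 81 + 180*I*√3 ≈ 81.0 + 311.77*I)
((57 + 6)*(64 - 76) + G)² = ((57 + 6)*(64 - 76) + (81 + 180*I*√3))² = (63*(-12) + (81 + 180*I*√3))² = (-756 + (81 + 180*I*√3))² = (-675 + 180*I*√3)²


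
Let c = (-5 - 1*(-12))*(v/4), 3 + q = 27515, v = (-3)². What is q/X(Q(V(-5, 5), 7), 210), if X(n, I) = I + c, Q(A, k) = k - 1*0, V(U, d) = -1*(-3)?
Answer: 110048/903 ≈ 121.87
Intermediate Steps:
V(U, d) = 3
v = 9
Q(A, k) = k (Q(A, k) = k + 0 = k)
q = 27512 (q = -3 + 27515 = 27512)
c = 63/4 (c = (-5 - 1*(-12))*(9/4) = (-5 + 12)*(9*(¼)) = 7*(9/4) = 63/4 ≈ 15.750)
X(n, I) = 63/4 + I (X(n, I) = I + 63/4 = 63/4 + I)
q/X(Q(V(-5, 5), 7), 210) = 27512/(63/4 + 210) = 27512/(903/4) = 27512*(4/903) = 110048/903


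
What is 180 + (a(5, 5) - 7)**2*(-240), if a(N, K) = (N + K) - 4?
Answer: -60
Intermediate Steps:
a(N, K) = -4 + K + N (a(N, K) = (K + N) - 4 = -4 + K + N)
180 + (a(5, 5) - 7)**2*(-240) = 180 + ((-4 + 5 + 5) - 7)**2*(-240) = 180 + (6 - 7)**2*(-240) = 180 + (-1)**2*(-240) = 180 + 1*(-240) = 180 - 240 = -60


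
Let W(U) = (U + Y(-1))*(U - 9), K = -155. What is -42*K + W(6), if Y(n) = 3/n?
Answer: 6501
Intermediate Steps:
W(U) = (-9 + U)*(-3 + U) (W(U) = (U + 3/(-1))*(U - 9) = (U + 3*(-1))*(-9 + U) = (U - 3)*(-9 + U) = (-3 + U)*(-9 + U) = (-9 + U)*(-3 + U))
-42*K + W(6) = -42*(-155) + (27 + 6**2 - 12*6) = 6510 + (27 + 36 - 72) = 6510 - 9 = 6501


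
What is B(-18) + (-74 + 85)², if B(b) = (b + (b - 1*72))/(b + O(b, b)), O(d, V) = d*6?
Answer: 853/7 ≈ 121.86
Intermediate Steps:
O(d, V) = 6*d
B(b) = (-72 + 2*b)/(7*b) (B(b) = (b + (b - 1*72))/(b + 6*b) = (b + (b - 72))/((7*b)) = (b + (-72 + b))*(1/(7*b)) = (-72 + 2*b)*(1/(7*b)) = (-72 + 2*b)/(7*b))
B(-18) + (-74 + 85)² = (2/7)*(-36 - 18)/(-18) + (-74 + 85)² = (2/7)*(-1/18)*(-54) + 11² = 6/7 + 121 = 853/7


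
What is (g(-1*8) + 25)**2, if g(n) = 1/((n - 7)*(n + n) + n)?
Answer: 33651601/53824 ≈ 625.22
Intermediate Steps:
g(n) = 1/(n + 2*n*(-7 + n)) (g(n) = 1/((-7 + n)*(2*n) + n) = 1/(2*n*(-7 + n) + n) = 1/(n + 2*n*(-7 + n)))
(g(-1*8) + 25)**2 = (1/(((-1*8))*(-13 + 2*(-1*8))) + 25)**2 = (1/((-8)*(-13 + 2*(-8))) + 25)**2 = (-1/(8*(-13 - 16)) + 25)**2 = (-1/8/(-29) + 25)**2 = (-1/8*(-1/29) + 25)**2 = (1/232 + 25)**2 = (5801/232)**2 = 33651601/53824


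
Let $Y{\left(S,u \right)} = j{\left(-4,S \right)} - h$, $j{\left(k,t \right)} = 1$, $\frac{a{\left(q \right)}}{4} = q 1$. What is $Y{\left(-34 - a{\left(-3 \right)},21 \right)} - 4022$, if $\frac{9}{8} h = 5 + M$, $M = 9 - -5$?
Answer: $- \frac{36341}{9} \approx -4037.9$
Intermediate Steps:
$M = 14$ ($M = 9 + 5 = 14$)
$a{\left(q \right)} = 4 q$ ($a{\left(q \right)} = 4 q 1 = 4 q$)
$h = \frac{152}{9}$ ($h = \frac{8 \left(5 + 14\right)}{9} = \frac{8}{9} \cdot 19 = \frac{152}{9} \approx 16.889$)
$Y{\left(S,u \right)} = - \frac{143}{9}$ ($Y{\left(S,u \right)} = 1 - \frac{152}{9} = - \frac{143}{9}$)
$Y{\left(-34 - a{\left(-3 \right)},21 \right)} - 4022 = - \frac{143}{9} - 4022 = - \frac{36341}{9}$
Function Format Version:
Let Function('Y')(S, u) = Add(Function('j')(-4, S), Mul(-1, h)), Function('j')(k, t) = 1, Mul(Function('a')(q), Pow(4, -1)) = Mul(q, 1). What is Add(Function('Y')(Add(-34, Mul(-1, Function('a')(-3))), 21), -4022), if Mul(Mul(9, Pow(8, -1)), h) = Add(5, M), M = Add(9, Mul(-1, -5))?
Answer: Rational(-36341, 9) ≈ -4037.9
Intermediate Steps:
M = 14 (M = Add(9, 5) = 14)
Function('a')(q) = Mul(4, q) (Function('a')(q) = Mul(4, Mul(q, 1)) = Mul(4, q))
h = Rational(152, 9) (h = Mul(Rational(8, 9), Add(5, 14)) = Mul(Rational(8, 9), 19) = Rational(152, 9) ≈ 16.889)
Function('Y')(S, u) = Rational(-143, 9) (Function('Y')(S, u) = Add(1, Mul(-1, Rational(152, 9))) = Add(1, Rational(-152, 9)) = Rational(-143, 9))
Add(Function('Y')(Add(-34, Mul(-1, Function('a')(-3))), 21), -4022) = Add(Rational(-143, 9), -4022) = Rational(-36341, 9)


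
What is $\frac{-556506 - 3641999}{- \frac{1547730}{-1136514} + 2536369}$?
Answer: $- \frac{795276618595}{480436737566} \approx -1.6553$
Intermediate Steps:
$\frac{-556506 - 3641999}{- \frac{1547730}{-1136514} + 2536369} = - \frac{4198505}{\left(-1547730\right) \left(- \frac{1}{1136514}\right) + 2536369} = - \frac{4198505}{\frac{257955}{189419} + 2536369} = - \frac{4198505}{\frac{480436737566}{189419}} = \left(-4198505\right) \frac{189419}{480436737566} = - \frac{795276618595}{480436737566}$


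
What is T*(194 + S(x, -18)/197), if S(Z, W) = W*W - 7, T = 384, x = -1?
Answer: 14797440/197 ≈ 75114.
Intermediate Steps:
S(Z, W) = -7 + W² (S(Z, W) = W² - 7 = -7 + W²)
T*(194 + S(x, -18)/197) = 384*(194 + (-7 + (-18)²)/197) = 384*(194 + (-7 + 324)*(1/197)) = 384*(194 + 317*(1/197)) = 384*(194 + 317/197) = 384*(38535/197) = 14797440/197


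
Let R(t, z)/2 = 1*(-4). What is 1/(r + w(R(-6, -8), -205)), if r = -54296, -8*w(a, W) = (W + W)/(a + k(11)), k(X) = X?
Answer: -12/651347 ≈ -1.8423e-5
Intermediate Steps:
R(t, z) = -8 (R(t, z) = 2*(1*(-4)) = 2*(-4) = -8)
w(a, W) = -W/(4*(11 + a)) (w(a, W) = -(W + W)/(8*(a + 11)) = -2*W/(8*(11 + a)) = -W/(4*(11 + a)))
1/(r + w(R(-6, -8), -205)) = 1/(-54296 - 1*(-205)/(44 + 4*(-8))) = 1/(-54296 - 1*(-205)/(44 - 32)) = 1/(-54296 - 1*(-205)/12) = 1/(-54296 - 1*(-205)*1/12) = 1/(-54296 + 205/12) = 1/(-651347/12) = -12/651347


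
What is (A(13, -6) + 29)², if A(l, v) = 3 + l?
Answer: 2025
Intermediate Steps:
(A(13, -6) + 29)² = ((3 + 13) + 29)² = (16 + 29)² = 45² = 2025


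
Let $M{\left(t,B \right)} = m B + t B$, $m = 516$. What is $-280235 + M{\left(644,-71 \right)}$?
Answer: $-362595$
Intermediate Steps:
$M{\left(t,B \right)} = 516 B + B t$ ($M{\left(t,B \right)} = 516 B + t B = 516 B + B t$)
$-280235 + M{\left(644,-71 \right)} = -280235 - 71 \left(516 + 644\right) = -280235 - 82360 = -362595$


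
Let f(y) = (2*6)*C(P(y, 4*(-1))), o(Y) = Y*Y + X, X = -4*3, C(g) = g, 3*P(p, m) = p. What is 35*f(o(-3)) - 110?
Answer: -530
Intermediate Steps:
P(p, m) = p/3
X = -12
o(Y) = -12 + Y² (o(Y) = Y*Y - 12 = Y² - 12 = -12 + Y²)
f(y) = 4*y (f(y) = (2*6)*(y/3) = 12*(y/3) = 4*y)
35*f(o(-3)) - 110 = 35*(4*(-12 + (-3)²)) - 110 = 35*(4*(-12 + 9)) - 110 = 35*(4*(-3)) - 110 = 35*(-12) - 110 = -420 - 110 = -530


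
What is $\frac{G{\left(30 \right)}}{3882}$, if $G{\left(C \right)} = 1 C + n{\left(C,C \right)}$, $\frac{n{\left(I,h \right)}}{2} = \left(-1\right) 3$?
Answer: $\frac{4}{647} \approx 0.0061824$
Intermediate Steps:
$n{\left(I,h \right)} = -6$ ($n{\left(I,h \right)} = 2 \left(\left(-1\right) 3\right) = 2 \left(-3\right) = -6$)
$G{\left(C \right)} = -6 + C$ ($G{\left(C \right)} = 1 C - 6 = C - 6 = -6 + C$)
$\frac{G{\left(30 \right)}}{3882} = \frac{-6 + 30}{3882} = 24 \cdot \frac{1}{3882} = \frac{4}{647}$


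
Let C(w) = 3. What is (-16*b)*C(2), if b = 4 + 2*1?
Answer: -288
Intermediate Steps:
b = 6 (b = 4 + 2 = 6)
(-16*b)*C(2) = -16*6*3 = -96*3 = -288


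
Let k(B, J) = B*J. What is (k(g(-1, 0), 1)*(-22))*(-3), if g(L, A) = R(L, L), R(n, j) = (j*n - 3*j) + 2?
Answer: 396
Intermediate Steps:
R(n, j) = 2 - 3*j + j*n (R(n, j) = (-3*j + j*n) + 2 = 2 - 3*j + j*n)
g(L, A) = 2 + L² - 3*L (g(L, A) = 2 - 3*L + L*L = 2 - 3*L + L² = 2 + L² - 3*L)
(k(g(-1, 0), 1)*(-22))*(-3) = (((2 + (-1)² - 3*(-1))*1)*(-22))*(-3) = (((2 + 1 + 3)*1)*(-22))*(-3) = ((6*1)*(-22))*(-3) = (6*(-22))*(-3) = -132*(-3) = 396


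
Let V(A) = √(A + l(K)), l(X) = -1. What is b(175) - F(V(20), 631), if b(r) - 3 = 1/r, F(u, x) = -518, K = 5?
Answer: 91176/175 ≈ 521.01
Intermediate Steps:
V(A) = √(-1 + A) (V(A) = √(A - 1) = √(-1 + A))
b(r) = 3 + 1/r
b(175) - F(V(20), 631) = (3 + 1/175) - 1*(-518) = (3 + 1/175) + 518 = 526/175 + 518 = 91176/175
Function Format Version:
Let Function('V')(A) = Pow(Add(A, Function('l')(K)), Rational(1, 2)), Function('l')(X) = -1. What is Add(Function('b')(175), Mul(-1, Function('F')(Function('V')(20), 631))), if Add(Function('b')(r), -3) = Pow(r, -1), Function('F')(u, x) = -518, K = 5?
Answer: Rational(91176, 175) ≈ 521.01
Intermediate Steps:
Function('V')(A) = Pow(Add(-1, A), Rational(1, 2)) (Function('V')(A) = Pow(Add(A, -1), Rational(1, 2)) = Pow(Add(-1, A), Rational(1, 2)))
Function('b')(r) = Add(3, Pow(r, -1))
Add(Function('b')(175), Mul(-1, Function('F')(Function('V')(20), 631))) = Add(Add(3, Pow(175, -1)), Mul(-1, -518)) = Add(Add(3, Rational(1, 175)), 518) = Add(Rational(526, 175), 518) = Rational(91176, 175)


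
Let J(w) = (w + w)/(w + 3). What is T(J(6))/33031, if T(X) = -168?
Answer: -168/33031 ≈ -0.0050861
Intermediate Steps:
J(w) = 2*w/(3 + w) (J(w) = (2*w)/(3 + w) = 2*w/(3 + w))
T(J(6))/33031 = -168/33031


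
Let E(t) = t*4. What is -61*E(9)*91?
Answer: -199836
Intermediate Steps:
E(t) = 4*t
-61*E(9)*91 = -244*9*91 = -61*36*91 = -2196*91 = -199836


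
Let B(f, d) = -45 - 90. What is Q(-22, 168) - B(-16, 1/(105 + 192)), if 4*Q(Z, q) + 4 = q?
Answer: 176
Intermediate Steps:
Q(Z, q) = -1 + q/4
B(f, d) = -135
Q(-22, 168) - B(-16, 1/(105 + 192)) = (-1 + (¼)*168) - 1*(-135) = (-1 + 42) + 135 = 41 + 135 = 176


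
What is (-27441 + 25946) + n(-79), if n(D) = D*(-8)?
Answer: -863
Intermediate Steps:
n(D) = -8*D
(-27441 + 25946) + n(-79) = (-27441 + 25946) - 8*(-79) = -1495 + 632 = -863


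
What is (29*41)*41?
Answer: 48749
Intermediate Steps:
(29*41)*41 = 1189*41 = 48749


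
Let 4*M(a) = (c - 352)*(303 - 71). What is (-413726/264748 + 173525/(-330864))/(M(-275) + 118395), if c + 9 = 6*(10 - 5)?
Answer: -45706858991/2172304743658896 ≈ -2.1041e-5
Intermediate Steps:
c = 21 (c = -9 + 6*(10 - 5) = -9 + 6*5 = -9 + 30 = 21)
M(a) = -19198 (M(a) = ((21 - 352)*(303 - 71))/4 = (-331*232)/4 = (¼)*(-76792) = -19198)
(-413726/264748 + 173525/(-330864))/(M(-275) + 118395) = (-413726/264748 + 173525/(-330864))/(-19198 + 118395) = (-413726*1/264748 + 173525*(-1/330864))/99197 = (-206863/132374 - 173525/330864)*(1/99197) = -45706858991/21898895568*1/99197 = -45706858991/2172304743658896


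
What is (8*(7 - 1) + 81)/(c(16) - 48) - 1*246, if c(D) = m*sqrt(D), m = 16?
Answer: -3807/16 ≈ -237.94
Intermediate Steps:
c(D) = 16*sqrt(D)
(8*(7 - 1) + 81)/(c(16) - 48) - 1*246 = (8*(7 - 1) + 81)/(16*sqrt(16) - 48) - 1*246 = (8*6 + 81)/(16*4 - 48) - 246 = (48 + 81)/(64 - 48) - 246 = 129/16 - 246 = -3807/16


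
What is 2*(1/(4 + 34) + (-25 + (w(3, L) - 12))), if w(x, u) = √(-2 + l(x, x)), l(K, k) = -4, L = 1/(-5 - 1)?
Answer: -1405/19 + 2*I*√6 ≈ -73.947 + 4.899*I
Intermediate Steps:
L = -⅙ (L = 1/(-6) = -⅙ ≈ -0.16667)
w(x, u) = I*√6 (w(x, u) = √(-2 - 4) = √(-6) = I*√6)
2*(1/(4 + 34) + (-25 + (w(3, L) - 12))) = 2*(1/(4 + 34) + (-25 + (I*√6 - 12))) = 2*(1/38 + (-25 + (-12 + I*√6))) = 2*(1/38 + (-37 + I*√6)) = 2*(-1405/38 + I*√6) = -1405/19 + 2*I*√6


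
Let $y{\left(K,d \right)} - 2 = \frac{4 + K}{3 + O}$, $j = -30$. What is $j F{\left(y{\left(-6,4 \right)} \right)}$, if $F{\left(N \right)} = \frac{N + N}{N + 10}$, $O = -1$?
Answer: $- \frac{60}{11} \approx -5.4545$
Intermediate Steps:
$y{\left(K,d \right)} = 4 + \frac{K}{2}$ ($y{\left(K,d \right)} = 2 + \frac{4 + K}{3 - 1} = 2 + \frac{4 + K}{2} = 2 + \left(4 + K\right) \frac{1}{2} = 2 + \left(2 + \frac{K}{2}\right) = 4 + \frac{K}{2}$)
$F{\left(N \right)} = \frac{2 N}{10 + N}$
$j F{\left(y{\left(-6,4 \right)} \right)} = - 30 \frac{2 \left(4 + \frac{1}{2} \left(-6\right)\right)}{10 + \left(4 + \frac{1}{2} \left(-6\right)\right)} = - 30 \frac{2 \left(4 - 3\right)}{10 + \left(4 - 3\right)} = - 30 \cdot 2 \cdot 1 \frac{1}{10 + 1} = - 30 \cdot 2 \cdot 1 \cdot \frac{1}{11} = \left(-30\right) \frac{2}{11} = - \frac{60}{11}$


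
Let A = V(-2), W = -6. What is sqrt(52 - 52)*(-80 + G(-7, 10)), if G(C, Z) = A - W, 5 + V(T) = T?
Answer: 0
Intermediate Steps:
V(T) = -5 + T
A = -7 (A = -5 - 2 = -7)
G(C, Z) = -1 (G(C, Z) = -7 - 1*(-6) = -7 + 6 = -1)
sqrt(52 - 52)*(-80 + G(-7, 10)) = sqrt(52 - 52)*(-80 - 1) = sqrt(0)*(-81) = 0*(-81) = 0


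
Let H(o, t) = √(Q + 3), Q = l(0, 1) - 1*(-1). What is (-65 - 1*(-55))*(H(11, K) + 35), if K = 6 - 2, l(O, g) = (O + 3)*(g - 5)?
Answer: -350 - 20*I*√2 ≈ -350.0 - 28.284*I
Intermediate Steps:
l(O, g) = (-5 + g)*(3 + O) (l(O, g) = (3 + O)*(-5 + g) = (-5 + g)*(3 + O))
K = 4
Q = -11 (Q = (-15 - 5*0 + 3*1 + 0*1) - 1*(-1) = (-15 + 0 + 3 + 0) + 1 = -12 + 1 = -11)
H(o, t) = 2*I*√2 (H(o, t) = √(-11 + 3) = √(-8) = 2*I*√2)
(-65 - 1*(-55))*(H(11, K) + 35) = (-65 - 1*(-55))*(2*I*√2 + 35) = (-65 + 55)*(35 + 2*I*√2) = -10*(35 + 2*I*√2) = -350 - 20*I*√2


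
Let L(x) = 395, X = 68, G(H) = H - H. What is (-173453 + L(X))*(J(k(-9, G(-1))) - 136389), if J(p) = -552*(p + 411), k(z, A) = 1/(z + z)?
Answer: 62859915026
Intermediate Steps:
G(H) = 0
k(z, A) = 1/(2*z)
J(p) = -226872 - 552*p (J(p) = -552*(411 + p) = -226872 - 552*p)
(-173453 + L(X))*(J(k(-9, G(-1))) - 136389) = (-173453 + 395)*((-226872 - 276/(-9)) - 136389) = -173058*((-226872 - 276*(-1)/9) - 136389) = -173058*((-226872 - 552*(-1/18)) - 136389) = -173058*((-226872 + 92/3) - 136389) = -173058*(-680524/3 - 136389) = -173058*(-1089691/3) = 62859915026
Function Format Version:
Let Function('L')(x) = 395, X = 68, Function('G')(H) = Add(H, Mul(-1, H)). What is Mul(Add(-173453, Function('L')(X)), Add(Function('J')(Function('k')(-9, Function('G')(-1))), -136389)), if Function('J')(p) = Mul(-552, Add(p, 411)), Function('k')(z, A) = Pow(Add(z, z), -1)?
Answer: 62859915026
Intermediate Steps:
Function('G')(H) = 0
Function('k')(z, A) = Mul(Rational(1, 2), Pow(z, -1)) (Function('k')(z, A) = Pow(Mul(2, z), -1) = Mul(Rational(1, 2), Pow(z, -1)))
Function('J')(p) = Add(-226872, Mul(-552, p)) (Function('J')(p) = Mul(-552, Add(411, p)) = Add(-226872, Mul(-552, p)))
Mul(Add(-173453, Function('L')(X)), Add(Function('J')(Function('k')(-9, Function('G')(-1))), -136389)) = Mul(Add(-173453, 395), Add(Add(-226872, Mul(-552, Mul(Rational(1, 2), Pow(-9, -1)))), -136389)) = Mul(-173058, Add(Add(-226872, Mul(-552, Mul(Rational(1, 2), Rational(-1, 9)))), -136389)) = Mul(-173058, Add(Add(-226872, Mul(-552, Rational(-1, 18))), -136389)) = Mul(-173058, Add(Add(-226872, Rational(92, 3)), -136389)) = Mul(-173058, Add(Rational(-680524, 3), -136389)) = Mul(-173058, Rational(-1089691, 3)) = 62859915026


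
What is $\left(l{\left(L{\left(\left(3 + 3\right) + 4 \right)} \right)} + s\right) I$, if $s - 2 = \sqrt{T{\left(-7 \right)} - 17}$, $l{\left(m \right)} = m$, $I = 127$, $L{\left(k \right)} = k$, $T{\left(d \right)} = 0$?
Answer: $1524 + 127 i \sqrt{17} \approx 1524.0 + 523.63 i$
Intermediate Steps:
$s = 2 + i \sqrt{17}$ ($s = 2 + \sqrt{0 - 17} = 2 + \sqrt{-17} = 2 + i \sqrt{17} \approx 2.0 + 4.1231 i$)
$\left(l{\left(L{\left(\left(3 + 3\right) + 4 \right)} \right)} + s\right) I = \left(\left(\left(3 + 3\right) + 4\right) + \left(2 + i \sqrt{17}\right)\right) 127 = \left(\left(6 + 4\right) + \left(2 + i \sqrt{17}\right)\right) 127 = \left(10 + \left(2 + i \sqrt{17}\right)\right) 127 = \left(12 + i \sqrt{17}\right) 127 = 1524 + 127 i \sqrt{17}$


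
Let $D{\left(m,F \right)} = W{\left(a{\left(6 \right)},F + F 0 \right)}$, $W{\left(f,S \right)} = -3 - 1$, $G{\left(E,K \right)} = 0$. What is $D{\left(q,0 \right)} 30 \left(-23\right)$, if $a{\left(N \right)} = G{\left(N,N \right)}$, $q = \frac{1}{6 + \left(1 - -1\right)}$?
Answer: $2760$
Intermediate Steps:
$q = \frac{1}{8}$ ($q = \frac{1}{6 + \left(1 + 1\right)} = \frac{1}{6 + 2} = \frac{1}{8} \approx 0.125$)
$a{\left(N \right)} = 0$
$W{\left(f,S \right)} = -4$ ($W{\left(f,S \right)} = -3 - 1 = -4$)
$D{\left(m,F \right)} = -4$
$D{\left(q,0 \right)} 30 \left(-23\right) = \left(-4\right) 30 \left(-23\right) = \left(-120\right) \left(-23\right) = 2760$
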